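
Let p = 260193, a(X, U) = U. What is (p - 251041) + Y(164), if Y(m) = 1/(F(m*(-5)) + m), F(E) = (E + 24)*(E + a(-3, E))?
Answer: 11948887809/1305604 ≈ 9152.0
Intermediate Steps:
F(E) = 2*E*(24 + E) (F(E) = (E + 24)*(E + E) = (24 + E)*(2*E) = 2*E*(24 + E))
Y(m) = 1/(m - 10*m*(24 - 5*m)) (Y(m) = 1/(2*(m*(-5))*(24 + m*(-5)) + m) = 1/(2*(-5*m)*(24 - 5*m) + m) = 1/(-10*m*(24 - 5*m) + m) = 1/(m - 10*m*(24 - 5*m)))
(p - 251041) + Y(164) = (260193 - 251041) + 1/(164*(-239 + 50*164)) = 9152 + 1/(164*(-239 + 8200)) = 9152 + (1/164)/7961 = 9152 + (1/164)*(1/7961) = 9152 + 1/1305604 = 11948887809/1305604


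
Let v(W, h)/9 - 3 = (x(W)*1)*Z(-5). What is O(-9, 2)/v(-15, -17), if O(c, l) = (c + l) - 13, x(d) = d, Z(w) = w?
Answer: -10/351 ≈ -0.028490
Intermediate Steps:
v(W, h) = 27 - 45*W (v(W, h) = 27 + 9*((W*1)*(-5)) = 27 + 9*(W*(-5)) = 27 + 9*(-5*W) = 27 - 45*W)
O(c, l) = -13 + c + l
O(-9, 2)/v(-15, -17) = (-13 - 9 + 2)/(27 - 45*(-15)) = -20/(27 + 675) = -20/702 = -20*1/702 = -10/351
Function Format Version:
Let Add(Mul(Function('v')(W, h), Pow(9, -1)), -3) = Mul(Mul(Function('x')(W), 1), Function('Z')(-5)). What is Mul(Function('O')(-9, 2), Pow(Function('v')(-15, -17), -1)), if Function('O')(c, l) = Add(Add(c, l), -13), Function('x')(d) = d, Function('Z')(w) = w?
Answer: Rational(-10, 351) ≈ -0.028490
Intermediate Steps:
Function('v')(W, h) = Add(27, Mul(-45, W)) (Function('v')(W, h) = Add(27, Mul(9, Mul(Mul(W, 1), -5))) = Add(27, Mul(9, Mul(W, -5))) = Add(27, Mul(9, Mul(-5, W))) = Add(27, Mul(-45, W)))
Function('O')(c, l) = Add(-13, c, l)
Mul(Function('O')(-9, 2), Pow(Function('v')(-15, -17), -1)) = Mul(Add(-13, -9, 2), Pow(Add(27, Mul(-45, -15)), -1)) = Mul(-20, Pow(Add(27, 675), -1)) = Mul(-20, Pow(702, -1)) = Mul(-20, Rational(1, 702)) = Rational(-10, 351)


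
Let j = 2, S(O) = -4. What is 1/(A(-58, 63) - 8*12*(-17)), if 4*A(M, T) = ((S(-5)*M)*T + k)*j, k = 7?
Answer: 2/17887 ≈ 0.00011181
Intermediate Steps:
A(M, T) = 7/2 - 2*M*T (A(M, T) = (((-4*M)*T + 7)*2)/4 = ((-4*M*T + 7)*2)/4 = ((7 - 4*M*T)*2)/4 = (14 - 8*M*T)/4 = 7/2 - 2*M*T)
1/(A(-58, 63) - 8*12*(-17)) = 1/((7/2 - 2*(-58)*63) - 8*12*(-17)) = 1/((7/2 + 7308) - 96*(-17)) = 1/(14623/2 + 1632) = 1/(17887/2) = 2/17887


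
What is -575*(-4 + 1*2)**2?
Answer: -2300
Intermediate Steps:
-575*(-4 + 1*2)**2 = -575*(-4 + 2)**2 = -575*(-2)**2 = -575*4 = -2300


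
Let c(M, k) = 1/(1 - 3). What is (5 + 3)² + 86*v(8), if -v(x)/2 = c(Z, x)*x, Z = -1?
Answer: 752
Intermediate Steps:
c(M, k) = -½ (c(M, k) = 1/(-2) = -½)
v(x) = x (v(x) = -(-1)*x = x)
(5 + 3)² + 86*v(8) = (5 + 3)² + 86*8 = 8² + 688 = 64 + 688 = 752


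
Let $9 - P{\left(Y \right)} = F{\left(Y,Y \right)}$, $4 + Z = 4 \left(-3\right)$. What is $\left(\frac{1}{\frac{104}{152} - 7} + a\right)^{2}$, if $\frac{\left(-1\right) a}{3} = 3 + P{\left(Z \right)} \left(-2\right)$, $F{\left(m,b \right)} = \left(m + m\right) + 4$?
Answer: $\frac{652342681}{14400} \approx 45302.0$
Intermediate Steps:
$F{\left(m,b \right)} = 4 + 2 m$ ($F{\left(m,b \right)} = 2 m + 4 = 4 + 2 m$)
$Z = -16$ ($Z = -4 + 4 \left(-3\right) = -4 - 12 = -16$)
$P{\left(Y \right)} = 5 - 2 Y$ ($P{\left(Y \right)} = 9 - \left(4 + 2 Y\right) = 5 - 2 Y$)
$a = 213$ ($a = - 3 \left(3 + \left(5 - -32\right) \left(-2\right)\right) = - 3 \left(3 + \left(5 + 32\right) \left(-2\right)\right) = - 3 \left(3 + 37 \left(-2\right)\right) = - 3 \left(3 - 74\right) = \left(-3\right) \left(-71\right) = 213$)
$\left(\frac{1}{\frac{104}{152} - 7} + a\right)^{2} = \left(\frac{1}{\frac{104}{152} - 7} + 213\right)^{2} = \left(\frac{1}{104 \cdot \frac{1}{152} - 7} + 213\right)^{2} = \left(\frac{1}{\frac{13}{19} - 7} + 213\right)^{2} = \left(\frac{1}{- \frac{120}{19}} + 213\right)^{2} = \left(- \frac{19}{120} + 213\right)^{2} = \left(\frac{25541}{120}\right)^{2} = \frac{652342681}{14400}$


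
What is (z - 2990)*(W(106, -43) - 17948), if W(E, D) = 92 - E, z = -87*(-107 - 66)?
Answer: -216639682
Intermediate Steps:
z = 15051 (z = -87*(-173) = 15051)
(z - 2990)*(W(106, -43) - 17948) = (15051 - 2990)*((92 - 1*106) - 17948) = 12061*((92 - 106) - 17948) = 12061*(-14 - 17948) = 12061*(-17962) = -216639682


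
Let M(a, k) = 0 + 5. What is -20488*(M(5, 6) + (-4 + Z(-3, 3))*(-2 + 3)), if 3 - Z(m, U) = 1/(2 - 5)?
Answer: -266344/3 ≈ -88781.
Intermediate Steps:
M(a, k) = 5
Z(m, U) = 10/3 (Z(m, U) = 3 - 1/(2 - 5) = 3 - 1/(-3) = 3 - 1*(-⅓) = 3 + ⅓ = 10/3)
-20488*(M(5, 6) + (-4 + Z(-3, 3))*(-2 + 3)) = -20488*(5 + (-4 + 10/3)*(-2 + 3)) = -20488*(5 - ⅔*1) = -20488*(5 - ⅔) = -20488*13/3 = -266344/3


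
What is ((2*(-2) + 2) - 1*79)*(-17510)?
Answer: 1418310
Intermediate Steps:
((2*(-2) + 2) - 1*79)*(-17510) = ((-4 + 2) - 79)*(-17510) = (-2 - 79)*(-17510) = -81*(-17510) = 1418310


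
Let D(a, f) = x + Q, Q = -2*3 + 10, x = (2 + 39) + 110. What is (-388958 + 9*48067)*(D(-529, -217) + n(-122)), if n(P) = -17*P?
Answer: 97284705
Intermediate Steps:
x = 151 (x = 41 + 110 = 151)
Q = 4 (Q = -6 + 10 = 4)
D(a, f) = 155 (D(a, f) = 151 + 4 = 155)
(-388958 + 9*48067)*(D(-529, -217) + n(-122)) = (-388958 + 9*48067)*(155 - 17*(-122)) = (-388958 + 432603)*(155 + 2074) = 43645*2229 = 97284705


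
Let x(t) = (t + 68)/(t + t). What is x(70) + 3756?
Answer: 262989/70 ≈ 3757.0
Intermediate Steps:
x(t) = (68 + t)/(2*t) (x(t) = (68 + t)/((2*t)) = (68 + t)*(1/(2*t)) = (68 + t)/(2*t))
x(70) + 3756 = (½)*(68 + 70)/70 + 3756 = (½)*(1/70)*138 + 3756 = 69/70 + 3756 = 262989/70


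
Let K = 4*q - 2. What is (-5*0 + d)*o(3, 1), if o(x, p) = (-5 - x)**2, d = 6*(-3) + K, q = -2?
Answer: -1792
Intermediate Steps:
K = -10 (K = 4*(-2) - 2 = -8 - 2 = -10)
d = -28 (d = 6*(-3) - 10 = -18 - 10 = -28)
(-5*0 + d)*o(3, 1) = (-5*0 - 28)*(5 + 3)**2 = (0 - 28)*8**2 = -28*64 = -1792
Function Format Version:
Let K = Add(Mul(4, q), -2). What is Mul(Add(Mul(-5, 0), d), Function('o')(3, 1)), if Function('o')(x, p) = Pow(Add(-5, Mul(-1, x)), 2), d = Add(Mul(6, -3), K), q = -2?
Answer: -1792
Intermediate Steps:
K = -10 (K = Add(Mul(4, -2), -2) = Add(-8, -2) = -10)
d = -28 (d = Add(Mul(6, -3), -10) = Add(-18, -10) = -28)
Mul(Add(Mul(-5, 0), d), Function('o')(3, 1)) = Mul(Add(Mul(-5, 0), -28), Pow(Add(5, 3), 2)) = Mul(Add(0, -28), Pow(8, 2)) = Mul(-28, 64) = -1792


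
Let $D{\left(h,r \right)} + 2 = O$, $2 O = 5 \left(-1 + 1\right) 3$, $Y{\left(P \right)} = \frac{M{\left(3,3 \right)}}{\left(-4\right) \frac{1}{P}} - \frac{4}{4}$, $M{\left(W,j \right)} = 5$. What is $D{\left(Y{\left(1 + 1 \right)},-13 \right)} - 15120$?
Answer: $-15122$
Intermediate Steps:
$Y{\left(P \right)} = -1 - \frac{5 P}{4}$ ($Y{\left(P \right)} = \frac{5}{\left(-4\right) \frac{1}{P}} - \frac{4}{4} = 5 \left(- \frac{P}{4}\right) - 1 = - \frac{5 P}{4} - 1 = -1 - \frac{5 P}{4}$)
$O = 0$ ($O = \frac{5 \left(-1 + 1\right) 3}{2} = \frac{5 \cdot 0 \cdot 3}{2} = \frac{0 \cdot 3}{2} = \frac{1}{2} \cdot 0 = 0$)
$D{\left(h,r \right)} = -2$ ($D{\left(h,r \right)} = -2 + 0 = -2$)
$D{\left(Y{\left(1 + 1 \right)},-13 \right)} - 15120 = -2 - 15120 = -15122$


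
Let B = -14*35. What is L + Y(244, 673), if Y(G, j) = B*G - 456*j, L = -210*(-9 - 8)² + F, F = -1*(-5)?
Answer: -487133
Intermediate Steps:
F = 5
B = -490
L = -60685 (L = -210*(-9 - 8)² + 5 = -210*(-17)² + 5 = -210*289 + 5 = -60690 + 5 = -60685)
Y(G, j) = -490*G - 456*j
L + Y(244, 673) = -60685 + (-490*244 - 456*673) = -60685 + (-119560 - 306888) = -60685 - 426448 = -487133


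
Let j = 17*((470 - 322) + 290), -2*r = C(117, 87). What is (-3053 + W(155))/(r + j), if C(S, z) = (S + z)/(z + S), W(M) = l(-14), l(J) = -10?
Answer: -6126/14891 ≈ -0.41139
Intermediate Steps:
W(M) = -10
C(S, z) = 1 (C(S, z) = (S + z)/(S + z) = 1)
r = -1/2 (r = -1/2*1 = -1/2 ≈ -0.50000)
j = 7446 (j = 17*(148 + 290) = 17*438 = 7446)
(-3053 + W(155))/(r + j) = (-3053 - 10)/(-1/2 + 7446) = -3063/14891/2 = -3063*2/14891 = -6126/14891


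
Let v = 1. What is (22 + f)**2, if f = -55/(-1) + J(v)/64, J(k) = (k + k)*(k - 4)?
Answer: 6056521/1024 ≈ 5914.6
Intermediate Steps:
J(k) = 2*k*(-4 + k) (J(k) = (2*k)*(-4 + k) = 2*k*(-4 + k))
f = 1757/32 (f = -55/(-1) + (2*1*(-4 + 1))/64 = -55*(-1) + (2*1*(-3))*(1/64) = 55 - 6*1/64 = 55 - 3/32 = 1757/32 ≈ 54.906)
(22 + f)**2 = (22 + 1757/32)**2 = (2461/32)**2 = 6056521/1024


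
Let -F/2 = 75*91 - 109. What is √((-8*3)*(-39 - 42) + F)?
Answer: 4*I*√718 ≈ 107.18*I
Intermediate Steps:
F = -13432 (F = -2*(75*91 - 109) = -2*(6825 - 109) = -2*6716 = -13432)
√((-8*3)*(-39 - 42) + F) = √((-8*3)*(-39 - 42) - 13432) = √(-24*(-81) - 13432) = √(1944 - 13432) = √(-11488) = 4*I*√718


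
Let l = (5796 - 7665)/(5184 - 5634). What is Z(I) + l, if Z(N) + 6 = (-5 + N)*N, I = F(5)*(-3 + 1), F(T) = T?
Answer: 22223/150 ≈ 148.15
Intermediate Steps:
I = -10 (I = 5*(-3 + 1) = 5*(-2) = -10)
l = 623/150 (l = -1869/(-450) = -1869*(-1/450) = 623/150 ≈ 4.1533)
Z(N) = -6 + N*(-5 + N) (Z(N) = -6 + (-5 + N)*N = -6 + N*(-5 + N))
Z(I) + l = (-6 + (-10)² - 5*(-10)) + 623/150 = (-6 + 100 + 50) + 623/150 = 144 + 623/150 = 22223/150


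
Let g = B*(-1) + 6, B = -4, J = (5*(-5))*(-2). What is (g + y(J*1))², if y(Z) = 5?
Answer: 225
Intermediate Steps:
J = 50 (J = -25*(-2) = 50)
g = 10 (g = -4*(-1) + 6 = 4 + 6 = 10)
(g + y(J*1))² = (10 + 5)² = 15² = 225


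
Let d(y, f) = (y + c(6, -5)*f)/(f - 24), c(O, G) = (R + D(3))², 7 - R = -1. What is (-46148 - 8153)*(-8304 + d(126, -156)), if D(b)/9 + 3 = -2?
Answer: 11595815647/30 ≈ 3.8653e+8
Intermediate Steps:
R = 8 (R = 7 - 1*(-1) = 7 + 1 = 8)
D(b) = -45 (D(b) = -27 + 9*(-2) = -27 - 18 = -45)
c(O, G) = 1369 (c(O, G) = (8 - 45)² = (-37)² = 1369)
d(y, f) = (y + 1369*f)/(-24 + f) (d(y, f) = (y + 1369*f)/(f - 24) = (y + 1369*f)/(-24 + f))
(-46148 - 8153)*(-8304 + d(126, -156)) = (-46148 - 8153)*(-8304 + (126 + 1369*(-156))/(-24 - 156)) = -54301*(-8304 + (126 - 213564)/(-180)) = -54301*(-8304 - 1/180*(-213438)) = -54301*(-8304 + 35573/30) = -54301*(-213547/30) = 11595815647/30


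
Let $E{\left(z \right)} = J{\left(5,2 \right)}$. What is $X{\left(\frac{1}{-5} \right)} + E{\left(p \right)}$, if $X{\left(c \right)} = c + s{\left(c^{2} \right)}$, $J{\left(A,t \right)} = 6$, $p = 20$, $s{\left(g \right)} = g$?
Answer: $\frac{146}{25} \approx 5.84$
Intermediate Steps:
$E{\left(z \right)} = 6$
$X{\left(c \right)} = c + c^{2}$
$X{\left(\frac{1}{-5} \right)} + E{\left(p \right)} = \frac{1 + \frac{1}{-5}}{-5} + 6 = - \frac{1 - \frac{1}{5}}{5} + 6 = \left(- \frac{1}{5}\right) \frac{4}{5} + 6 = - \frac{4}{25} + 6 = \frac{146}{25}$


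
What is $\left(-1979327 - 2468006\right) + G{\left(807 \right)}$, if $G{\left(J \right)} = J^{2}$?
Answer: $-3796084$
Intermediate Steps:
$\left(-1979327 - 2468006\right) + G{\left(807 \right)} = \left(-1979327 - 2468006\right) + 807^{2} = -4447333 + 651249 = -3796084$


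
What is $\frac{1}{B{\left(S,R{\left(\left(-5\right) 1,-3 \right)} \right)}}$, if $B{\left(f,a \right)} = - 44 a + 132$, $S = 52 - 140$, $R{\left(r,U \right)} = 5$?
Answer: $- \frac{1}{88} \approx -0.011364$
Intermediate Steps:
$S = -88$ ($S = 52 - 140 = -88$)
$B{\left(f,a \right)} = 132 - 44 a$
$\frac{1}{B{\left(S,R{\left(\left(-5\right) 1,-3 \right)} \right)}} = \frac{1}{132 - 220} = \frac{1}{-88} = - \frac{1}{88}$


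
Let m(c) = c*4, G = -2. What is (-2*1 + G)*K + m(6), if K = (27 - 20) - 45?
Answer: 176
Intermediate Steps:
K = -38 (K = 7 - 45 = -38)
m(c) = 4*c
(-2*1 + G)*K + m(6) = (-2*1 - 2)*(-38) + 4*6 = (-2 - 2)*(-38) + 24 = -4*(-38) + 24 = 152 + 24 = 176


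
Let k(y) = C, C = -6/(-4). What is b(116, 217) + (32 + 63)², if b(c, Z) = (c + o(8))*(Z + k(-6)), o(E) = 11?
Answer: 73549/2 ≈ 36775.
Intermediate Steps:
C = 3/2 (C = -6*(-¼) = 3/2 ≈ 1.5000)
k(y) = 3/2
b(c, Z) = (11 + c)*(3/2 + Z) (b(c, Z) = (c + 11)*(Z + 3/2) = (11 + c)*(3/2 + Z))
b(116, 217) + (32 + 63)² = (33/2 + 11*217 + (3/2)*116 + 217*116) + (32 + 63)² = (33/2 + 2387 + 174 + 25172) + 95² = 55499/2 + 9025 = 73549/2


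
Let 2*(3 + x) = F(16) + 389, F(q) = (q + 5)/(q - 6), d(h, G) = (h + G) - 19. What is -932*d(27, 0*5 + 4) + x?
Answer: -219829/20 ≈ -10991.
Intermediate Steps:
d(h, G) = -19 + G + h (d(h, G) = (G + h) - 19 = -19 + G + h)
F(q) = (5 + q)/(-6 + q)
x = 3851/20 (x = -3 + ((5 + 16)/(-6 + 16) + 389)/2 = -3 + (21/10 + 389)/2 = -3 + (1/2)*(3911/10) = -3 + 3911/20 = 3851/20 ≈ 192.55)
-932*d(27, 0*5 + 4) + x = -932*(-19 + (0*5 + 4) + 27) + 3851/20 = -932*(-19 + (0 + 4) + 27) + 3851/20 = -932*(-19 + 4 + 27) + 3851/20 = -932*12 + 3851/20 = -11184 + 3851/20 = -219829/20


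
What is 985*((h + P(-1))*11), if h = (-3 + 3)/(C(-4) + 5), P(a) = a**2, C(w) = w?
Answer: 10835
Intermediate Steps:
h = 0 (h = (-3 + 3)/(-4 + 5) = 0/1 = 0*1 = 0)
985*((h + P(-1))*11) = 985*((0 + (-1)**2)*11) = 985*((0 + 1)*11) = 985*(1*11) = 985*11 = 10835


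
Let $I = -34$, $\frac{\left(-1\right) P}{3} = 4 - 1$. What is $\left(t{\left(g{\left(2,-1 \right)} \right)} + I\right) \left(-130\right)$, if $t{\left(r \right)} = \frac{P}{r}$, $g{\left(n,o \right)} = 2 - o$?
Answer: $4810$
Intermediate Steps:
$P = -9$ ($P = - 3 \left(4 - 1\right) = \left(-3\right) 3 = -9$)
$t{\left(r \right)} = - \frac{9}{r}$
$\left(t{\left(g{\left(2,-1 \right)} \right)} + I\right) \left(-130\right) = \left(- \frac{9}{2 - -1} - 34\right) \left(-130\right) = \left(- \frac{9}{2 + 1} - 34\right) \left(-130\right) = \left(- \frac{9}{3} - 34\right) \left(-130\right) = \left(\left(-9\right) \frac{1}{3} - 34\right) \left(-130\right) = \left(-3 - 34\right) \left(-130\right) = \left(-37\right) \left(-130\right) = 4810$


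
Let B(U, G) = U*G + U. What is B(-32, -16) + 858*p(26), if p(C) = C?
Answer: 22788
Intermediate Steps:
B(U, G) = U + G*U (B(U, G) = G*U + U = U + G*U)
B(-32, -16) + 858*p(26) = -32*(1 - 16) + 858*26 = -32*(-15) + 22308 = 480 + 22308 = 22788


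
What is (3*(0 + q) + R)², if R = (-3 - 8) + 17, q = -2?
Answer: 0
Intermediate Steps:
R = 6 (R = -11 + 17 = 6)
(3*(0 + q) + R)² = (3*(0 - 2) + 6)² = (3*(-2) + 6)² = (-6 + 6)² = 0² = 0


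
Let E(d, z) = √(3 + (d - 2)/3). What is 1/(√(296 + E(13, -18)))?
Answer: √6/(2*√(444 + √15)) ≈ 0.057872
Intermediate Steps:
E(d, z) = √(7/3 + d/3) (E(d, z) = √(3 + (-2 + d)*(⅓)) = √(3 + (-⅔ + d/3)) = √(7/3 + d/3))
1/(√(296 + E(13, -18))) = 1/(√(296 + √(21 + 3*13)/3)) = 1/(√(296 + √(21 + 39)/3)) = 1/(√(296 + √60/3)) = 1/(√(296 + (2*√15)/3)) = 1/(√(296 + 2*√15/3)) = (296 + 2*√15/3)^(-½)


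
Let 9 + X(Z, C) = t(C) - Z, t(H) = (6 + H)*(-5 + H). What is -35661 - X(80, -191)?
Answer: -71832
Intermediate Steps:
t(H) = (-5 + H)*(6 + H)
X(Z, C) = -39 + C + C² - Z (X(Z, C) = -9 + ((-30 + C + C²) - Z) = -9 + (-30 + C + C² - Z) = -39 + C + C² - Z)
-35661 - X(80, -191) = -35661 - (-39 - 191 + (-191)² - 1*80) = -35661 - (-39 - 191 + 36481 - 80) = -35661 - 1*36171 = -35661 - 36171 = -71832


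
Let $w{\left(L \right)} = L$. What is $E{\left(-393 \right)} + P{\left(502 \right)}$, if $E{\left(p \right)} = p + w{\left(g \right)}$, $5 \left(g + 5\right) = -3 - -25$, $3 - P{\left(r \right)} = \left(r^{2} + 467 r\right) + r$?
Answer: $- \frac{2436653}{5} \approx -4.8733 \cdot 10^{5}$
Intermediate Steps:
$P{\left(r \right)} = 3 - r^{2} - 468 r$ ($P{\left(r \right)} = 3 - \left(\left(r^{2} + 467 r\right) + r\right) = 3 - \left(r^{2} + 468 r\right) = 3 - r^{2} - 468 r$)
$g = - \frac{3}{5}$ ($g = -5 + \frac{-3 - -25}{5} = -5 + \frac{-3 + 25}{5} = -5 + \frac{1}{5} \cdot 22 = -5 + \frac{22}{5} = - \frac{3}{5} \approx -0.6$)
$E{\left(p \right)} = - \frac{3}{5} + p$ ($E{\left(p \right)} = p - \frac{3}{5} = - \frac{3}{5} + p$)
$E{\left(-393 \right)} + P{\left(502 \right)} = \left(- \frac{3}{5} - 393\right) - 486937 = - \frac{1968}{5} - 486937 = - \frac{2436653}{5}$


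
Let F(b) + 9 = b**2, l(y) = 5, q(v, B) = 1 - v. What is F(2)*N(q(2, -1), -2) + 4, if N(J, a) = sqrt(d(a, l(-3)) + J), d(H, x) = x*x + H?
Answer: 4 - 5*sqrt(22) ≈ -19.452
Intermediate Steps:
d(H, x) = H + x**2 (d(H, x) = x**2 + H = H + x**2)
N(J, a) = sqrt(25 + J + a) (N(J, a) = sqrt((a + 5**2) + J) = sqrt((a + 25) + J) = sqrt((25 + a) + J) = sqrt(25 + J + a))
F(b) = -9 + b**2
F(2)*N(q(2, -1), -2) + 4 = (-9 + 2**2)*sqrt(25 + (1 - 1*2) - 2) + 4 = (-9 + 4)*sqrt(25 + (1 - 2) - 2) + 4 = -5*sqrt(25 - 1 - 2) + 4 = -5*sqrt(22) + 4 = 4 - 5*sqrt(22)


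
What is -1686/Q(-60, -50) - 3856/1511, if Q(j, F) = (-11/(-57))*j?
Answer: 23777527/166210 ≈ 143.06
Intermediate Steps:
Q(j, F) = 11*j/57 (Q(j, F) = (-11*(-1/57))*j = 11*j/57)
-1686/Q(-60, -50) - 3856/1511 = -1686/((11/57)*(-60)) - 3856/1511 = -1686/(-220/19) - 3856*1/1511 = -1686*(-19/220) - 3856/1511 = 16017/110 - 3856/1511 = 23777527/166210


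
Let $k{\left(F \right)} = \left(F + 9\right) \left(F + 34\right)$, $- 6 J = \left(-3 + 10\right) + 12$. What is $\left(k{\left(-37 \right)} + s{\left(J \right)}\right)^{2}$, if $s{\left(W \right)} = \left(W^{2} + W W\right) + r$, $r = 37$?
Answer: $\frac{6446521}{324} \approx 19897.0$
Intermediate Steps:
$J = - \frac{19}{6}$ ($J = - \frac{\left(-3 + 10\right) + 12}{6} = - \frac{7 + 12}{6} = \left(- \frac{1}{6}\right) 19 = - \frac{19}{6} \approx -3.1667$)
$s{\left(W \right)} = 37 + 2 W^{2}$ ($s{\left(W \right)} = \left(W^{2} + W W\right) + 37 = \left(W^{2} + W^{2}\right) + 37 = 2 W^{2} + 37 = 37 + 2 W^{2}$)
$k{\left(F \right)} = \left(9 + F\right) \left(34 + F\right)$
$\left(k{\left(-37 \right)} + s{\left(J \right)}\right)^{2} = \left(\left(306 + \left(-37\right)^{2} + 43 \left(-37\right)\right) + \left(37 + 2 \left(- \frac{19}{6}\right)^{2}\right)\right)^{2} = \left(\left(306 + 1369 - 1591\right) + \left(37 + 2 \cdot \frac{361}{36}\right)\right)^{2} = \left(84 + \left(37 + \frac{361}{18}\right)\right)^{2} = \left(84 + \frac{1027}{18}\right)^{2} = \left(\frac{2539}{18}\right)^{2} = \frac{6446521}{324}$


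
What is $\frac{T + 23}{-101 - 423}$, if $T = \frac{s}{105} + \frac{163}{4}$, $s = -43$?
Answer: $- \frac{26603}{220080} \approx -0.12088$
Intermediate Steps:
$T = \frac{16943}{420}$ ($T = - \frac{43}{105} + \frac{163}{4} = \frac{16943}{420} \approx 40.34$)
$\frac{T + 23}{-101 - 423} = \frac{\frac{16943}{420} + 23}{-101 - 423} = \frac{26603}{420 \left(-524\right)} = \frac{26603}{420} \left(- \frac{1}{524}\right) = - \frac{26603}{220080}$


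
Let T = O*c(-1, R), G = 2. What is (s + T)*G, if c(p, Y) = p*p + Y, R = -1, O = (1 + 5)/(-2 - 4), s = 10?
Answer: 20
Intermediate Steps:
O = -1 (O = 6/(-6) = 6*(-1/6) = -1)
c(p, Y) = Y + p**2 (c(p, Y) = p**2 + Y = Y + p**2)
T = 0 (T = -(-1 + (-1)**2) = -(-1 + 1) = -1*0 = 0)
(s + T)*G = (10 + 0)*2 = 10*2 = 20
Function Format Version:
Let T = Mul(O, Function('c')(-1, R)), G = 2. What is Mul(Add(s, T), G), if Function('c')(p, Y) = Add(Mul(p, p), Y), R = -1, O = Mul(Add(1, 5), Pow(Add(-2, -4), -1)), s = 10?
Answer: 20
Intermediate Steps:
O = -1 (O = Mul(6, Pow(-6, -1)) = Mul(6, Rational(-1, 6)) = -1)
Function('c')(p, Y) = Add(Y, Pow(p, 2)) (Function('c')(p, Y) = Add(Pow(p, 2), Y) = Add(Y, Pow(p, 2)))
T = 0 (T = Mul(-1, Add(-1, Pow(-1, 2))) = Mul(-1, Add(-1, 1)) = Mul(-1, 0) = 0)
Mul(Add(s, T), G) = Mul(Add(10, 0), 2) = Mul(10, 2) = 20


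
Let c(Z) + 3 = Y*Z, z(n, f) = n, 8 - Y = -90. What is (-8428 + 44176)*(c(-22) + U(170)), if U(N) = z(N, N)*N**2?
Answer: 175552744068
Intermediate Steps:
Y = 98 (Y = 8 - 1*(-90) = 8 + 90 = 98)
c(Z) = -3 + 98*Z
U(N) = N**3 (U(N) = N*N**2 = N**3)
(-8428 + 44176)*(c(-22) + U(170)) = (-8428 + 44176)*((-3 + 98*(-22)) + 170**3) = 35748*((-3 - 2156) + 4913000) = 35748*(-2159 + 4913000) = 35748*4910841 = 175552744068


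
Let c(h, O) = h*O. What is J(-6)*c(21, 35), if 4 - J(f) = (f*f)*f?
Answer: 161700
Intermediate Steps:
c(h, O) = O*h
J(f) = 4 - f³ (J(f) = 4 - f*f*f = 4 - f²*f = 4 - f³)
J(-6)*c(21, 35) = (4 - 1*(-6)³)*(35*21) = (4 - 1*(-216))*735 = (4 + 216)*735 = 220*735 = 161700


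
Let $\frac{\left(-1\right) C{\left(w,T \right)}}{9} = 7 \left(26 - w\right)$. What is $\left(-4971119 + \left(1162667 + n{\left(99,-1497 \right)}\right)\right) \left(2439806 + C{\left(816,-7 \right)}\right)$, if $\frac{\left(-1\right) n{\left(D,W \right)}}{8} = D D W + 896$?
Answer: $282719128509856$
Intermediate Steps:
$n{\left(D,W \right)} = -7168 - 8 W D^{2}$ ($n{\left(D,W \right)} = - 8 \left(D D W + 896\right) = - 8 \left(D^{2} W + 896\right) = - 8 \left(W D^{2} + 896\right) = - 8 \left(896 + W D^{2}\right) = -7168 - 8 W D^{2}$)
$C{\left(w,T \right)} = -1638 + 63 w$ ($C{\left(w,T \right)} = - 9 \cdot 7 \left(26 - w\right) = - 9 \left(182 - 7 w\right) = -1638 + 63 w$)
$\left(-4971119 + \left(1162667 + n{\left(99,-1497 \right)}\right)\right) \left(2439806 + C{\left(816,-7 \right)}\right) = \left(-4971119 + \left(1162667 - \left(7168 - 11976 \cdot 99^{2}\right)\right)\right) \left(2439806 + \left(-1638 + 63 \cdot 816\right)\right) = \left(-4971119 + \left(1162667 - \left(7168 - 117376776\right)\right)\right) \left(2439806 + \left(-1638 + 51408\right)\right) = \left(-4971119 + \left(1162667 + \left(-7168 + 117376776\right)\right)\right) \left(2439806 + 49770\right) = \left(-4971119 + \left(1162667 + 117369608\right)\right) 2489576 = \left(-4971119 + 118532275\right) 2489576 = 113561156 \cdot 2489576 = 282719128509856$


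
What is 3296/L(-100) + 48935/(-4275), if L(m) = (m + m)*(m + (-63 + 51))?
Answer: -1352567/119700 ≈ -11.300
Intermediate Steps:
L(m) = 2*m*(-12 + m) (L(m) = (2*m)*(m - 12) = (2*m)*(-12 + m) = 2*m*(-12 + m))
3296/L(-100) + 48935/(-4275) = 3296/((2*(-100)*(-12 - 100))) + 48935/(-4275) = 3296/((2*(-100)*(-112))) + 48935*(-1/4275) = 3296/22400 - 9787/855 = 3296*(1/22400) - 9787/855 = 103/700 - 9787/855 = -1352567/119700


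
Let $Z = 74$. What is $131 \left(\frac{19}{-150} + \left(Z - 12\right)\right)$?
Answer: $\frac{1215811}{150} \approx 8105.4$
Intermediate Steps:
$131 \left(\frac{19}{-150} + \left(Z - 12\right)\right) = 131 \left(\frac{19}{-150} + \left(74 - 12\right)\right) = 131 \left(19 \left(- \frac{1}{150}\right) + 62\right) = 131 \left(- \frac{19}{150} + 62\right) = 131 \cdot \frac{9281}{150} = \frac{1215811}{150}$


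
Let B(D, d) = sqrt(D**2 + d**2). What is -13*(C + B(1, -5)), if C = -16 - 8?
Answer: 312 - 13*sqrt(26) ≈ 245.71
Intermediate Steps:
C = -24
-13*(C + B(1, -5)) = -13*(-24 + sqrt(1**2 + (-5)**2)) = -13*(-24 + sqrt(1 + 25)) = -13*(-24 + sqrt(26)) = 312 - 13*sqrt(26)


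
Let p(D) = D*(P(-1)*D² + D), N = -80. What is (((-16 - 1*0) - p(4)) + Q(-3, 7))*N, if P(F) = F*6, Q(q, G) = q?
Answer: -27920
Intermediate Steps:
P(F) = 6*F
p(D) = D*(D - 6*D²) (p(D) = D*((6*(-1))*D² + D) = D*(-6*D² + D) = D*(D - 6*D²))
(((-16 - 1*0) - p(4)) + Q(-3, 7))*N = (((-16 - 1*0) - 4²*(1 - 6*4)) - 3)*(-80) = (((-16 + 0) - 16*(1 - 24)) - 3)*(-80) = ((-16 - 16*(-23)) - 3)*(-80) = ((-16 - 1*(-368)) - 3)*(-80) = ((-16 + 368) - 3)*(-80) = (352 - 3)*(-80) = 349*(-80) = -27920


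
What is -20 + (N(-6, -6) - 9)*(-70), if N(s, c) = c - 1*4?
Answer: 1310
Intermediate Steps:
N(s, c) = -4 + c (N(s, c) = c - 4 = -4 + c)
-20 + (N(-6, -6) - 9)*(-70) = -20 + ((-4 - 6) - 9)*(-70) = -20 + (-10 - 9)*(-70) = -20 - 19*(-70) = -20 + 1330 = 1310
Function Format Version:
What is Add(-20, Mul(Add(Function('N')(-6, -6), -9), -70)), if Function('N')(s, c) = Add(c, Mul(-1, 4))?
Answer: 1310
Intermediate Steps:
Function('N')(s, c) = Add(-4, c) (Function('N')(s, c) = Add(c, -4) = Add(-4, c))
Add(-20, Mul(Add(Function('N')(-6, -6), -9), -70)) = Add(-20, Mul(Add(Add(-4, -6), -9), -70)) = Add(-20, Mul(Add(-10, -9), -70)) = Add(-20, Mul(-19, -70)) = Add(-20, 1330) = 1310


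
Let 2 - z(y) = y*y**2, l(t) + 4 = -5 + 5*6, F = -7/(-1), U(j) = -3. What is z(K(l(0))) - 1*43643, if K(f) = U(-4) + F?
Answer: -43705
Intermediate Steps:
F = 7 (F = -7*(-1) = 7)
l(t) = 21 (l(t) = -4 + (-5 + 5*6) = -4 + (-5 + 30) = -4 + 25 = 21)
K(f) = 4 (K(f) = -3 + 7 = 4)
z(y) = 2 - y**3 (z(y) = 2 - y*y**2 = 2 - y**3)
z(K(l(0))) - 1*43643 = (2 - 1*4**3) - 1*43643 = (2 - 1*64) - 43643 = (2 - 64) - 43643 = -62 - 43643 = -43705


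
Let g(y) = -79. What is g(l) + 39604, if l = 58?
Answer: 39525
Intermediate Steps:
g(l) + 39604 = -79 + 39604 = 39525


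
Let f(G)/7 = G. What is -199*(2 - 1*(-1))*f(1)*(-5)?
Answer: 20895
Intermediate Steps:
f(G) = 7*G
-199*(2 - 1*(-1))*f(1)*(-5) = -199*(2 - 1*(-1))*(7*1)*(-5) = -199*(2 + 1)*7*(-5) = -199*3*7*(-5) = -4179*(-5) = -199*(-105) = 20895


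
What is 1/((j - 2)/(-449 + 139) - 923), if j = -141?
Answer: -310/285987 ≈ -0.0010840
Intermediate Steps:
1/((j - 2)/(-449 + 139) - 923) = 1/((-141 - 2)/(-449 + 139) - 923) = 1/(-143/(-310) - 923) = 1/(-143*(-1/310) - 923) = 1/(143/310 - 923) = 1/(-285987/310) = -310/285987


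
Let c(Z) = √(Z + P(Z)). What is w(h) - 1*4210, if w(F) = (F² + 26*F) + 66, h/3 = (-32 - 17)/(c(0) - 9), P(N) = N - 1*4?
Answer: -25352677/7225 + 1427664*I/7225 ≈ -3509.0 + 197.6*I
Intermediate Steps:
P(N) = -4 + N (P(N) = N - 4 = -4 + N)
c(Z) = √(-4 + 2*Z) (c(Z) = √(Z + (-4 + Z)) = √(-4 + 2*Z))
h = -147*(-9 - 2*I)/85 (h = 3*((-32 - 17)/(√(-4 + 2*0) - 9)) = 3*(-49/(√(-4 + 0) - 9)) = 3*(-49/(√(-4) - 9)) = 3*(-49/(2*I - 9)) = 3*(-49*(-9 - 2*I)/85) = -147*(-9 - 2*I)/85 ≈ 15.565 + 3.4588*I)
w(F) = 66 + F² + 26*F
w(h) - 1*4210 = (66 + (1323/85 + 294*I/85)² + 26*(1323/85 + 294*I/85)) - 1*4210 = (66 + (1323/85 + 294*I/85)² + (34398/85 + 7644*I/85)) - 4210 = (40008/85 + (1323/85 + 294*I/85)² + 7644*I/85) - 4210 = -317842/85 + (1323/85 + 294*I/85)² + 7644*I/85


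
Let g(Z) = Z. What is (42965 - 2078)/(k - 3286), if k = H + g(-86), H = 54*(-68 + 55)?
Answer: -1947/194 ≈ -10.036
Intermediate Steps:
H = -702 (H = 54*(-13) = -702)
k = -788 (k = -702 - 86 = -788)
(42965 - 2078)/(k - 3286) = (42965 - 2078)/(-788 - 3286) = 40887/(-4074) = 40887*(-1/4074) = -1947/194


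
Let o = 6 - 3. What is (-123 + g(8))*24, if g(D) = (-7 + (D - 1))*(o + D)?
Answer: -2952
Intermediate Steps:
o = 3
g(D) = (-8 + D)*(3 + D) (g(D) = (-7 + (D - 1))*(3 + D) = (-7 + (-1 + D))*(3 + D) = (-8 + D)*(3 + D))
(-123 + g(8))*24 = (-123 + (-24 + 8² - 5*8))*24 = (-123 + (-24 + 64 - 40))*24 = (-123 + 0)*24 = -123*24 = -2952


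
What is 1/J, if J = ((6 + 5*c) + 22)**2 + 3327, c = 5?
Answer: 1/6136 ≈ 0.00016297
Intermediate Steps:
J = 6136 (J = ((6 + 5*5) + 22)**2 + 3327 = ((6 + 25) + 22)**2 + 3327 = (31 + 22)**2 + 3327 = 53**2 + 3327 = 2809 + 3327 = 6136)
1/J = 1/6136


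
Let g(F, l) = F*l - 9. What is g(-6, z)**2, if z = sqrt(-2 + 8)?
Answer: 297 + 108*sqrt(6) ≈ 561.54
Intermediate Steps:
z = sqrt(6) ≈ 2.4495
g(F, l) = -9 + F*l
g(-6, z)**2 = (-9 - 6*sqrt(6))**2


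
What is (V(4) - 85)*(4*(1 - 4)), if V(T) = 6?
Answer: 948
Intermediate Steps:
(V(4) - 85)*(4*(1 - 4)) = (6 - 85)*(4*(1 - 4)) = -316*(-3) = -79*(-12) = 948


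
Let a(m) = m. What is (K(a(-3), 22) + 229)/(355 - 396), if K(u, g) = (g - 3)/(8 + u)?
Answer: -1164/205 ≈ -5.6780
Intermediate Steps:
K(u, g) = (-3 + g)/(8 + u)
(K(a(-3), 22) + 229)/(355 - 396) = ((-3 + 22)/(8 - 3) + 229)/(355 - 396) = (19/5 + 229)/(-41) = ((1/5)*19 + 229)*(-1/41) = (19/5 + 229)*(-1/41) = (1164/5)*(-1/41) = -1164/205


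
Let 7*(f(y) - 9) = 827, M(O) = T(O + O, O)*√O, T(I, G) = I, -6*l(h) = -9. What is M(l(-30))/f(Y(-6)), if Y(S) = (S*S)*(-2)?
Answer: 21*√6/1780 ≈ 0.028898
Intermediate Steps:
l(h) = 3/2 (l(h) = -⅙*(-9) = 3/2)
Y(S) = -2*S² (Y(S) = S²*(-2) = -2*S²)
M(O) = 2*O^(3/2) (M(O) = (O + O)*√O = (2*O)*√O = 2*O^(3/2))
f(y) = 890/7 (f(y) = 9 + (⅐)*827 = 9 + 827/7 = 890/7)
M(l(-30))/f(Y(-6)) = (2*(3/2)^(3/2))/(890/7) = (2*(3*√6/4))*(7/890) = (3*√6/2)*(7/890) = 21*√6/1780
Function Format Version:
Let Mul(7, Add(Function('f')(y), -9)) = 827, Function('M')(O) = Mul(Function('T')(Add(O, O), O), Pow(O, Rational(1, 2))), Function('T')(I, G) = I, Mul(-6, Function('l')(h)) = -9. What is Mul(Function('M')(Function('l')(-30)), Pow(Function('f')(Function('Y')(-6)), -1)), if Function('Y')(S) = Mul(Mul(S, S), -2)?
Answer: Mul(Rational(21, 1780), Pow(6, Rational(1, 2))) ≈ 0.028898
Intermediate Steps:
Function('l')(h) = Rational(3, 2) (Function('l')(h) = Mul(Rational(-1, 6), -9) = Rational(3, 2))
Function('Y')(S) = Mul(-2, Pow(S, 2)) (Function('Y')(S) = Mul(Pow(S, 2), -2) = Mul(-2, Pow(S, 2)))
Function('M')(O) = Mul(2, Pow(O, Rational(3, 2))) (Function('M')(O) = Mul(Add(O, O), Pow(O, Rational(1, 2))) = Mul(Mul(2, O), Pow(O, Rational(1, 2))) = Mul(2, Pow(O, Rational(3, 2))))
Function('f')(y) = Rational(890, 7) (Function('f')(y) = Add(9, Mul(Rational(1, 7), 827)) = Add(9, Rational(827, 7)) = Rational(890, 7))
Mul(Function('M')(Function('l')(-30)), Pow(Function('f')(Function('Y')(-6)), -1)) = Mul(Mul(2, Pow(Rational(3, 2), Rational(3, 2))), Pow(Rational(890, 7), -1)) = Mul(Mul(2, Mul(Rational(3, 4), Pow(6, Rational(1, 2)))), Rational(7, 890)) = Mul(Mul(Rational(3, 2), Pow(6, Rational(1, 2))), Rational(7, 890)) = Mul(Rational(21, 1780), Pow(6, Rational(1, 2)))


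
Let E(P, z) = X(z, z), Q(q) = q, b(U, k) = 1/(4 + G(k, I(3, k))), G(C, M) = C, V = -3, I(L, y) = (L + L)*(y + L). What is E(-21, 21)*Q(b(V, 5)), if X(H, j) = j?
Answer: 7/3 ≈ 2.3333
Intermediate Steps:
I(L, y) = 2*L*(L + y) (I(L, y) = (2*L)*(L + y) = 2*L*(L + y))
b(U, k) = 1/(4 + k)
E(P, z) = z
E(-21, 21)*Q(b(V, 5)) = 21/(4 + 5) = 21/9 = 21*(⅑) = 7/3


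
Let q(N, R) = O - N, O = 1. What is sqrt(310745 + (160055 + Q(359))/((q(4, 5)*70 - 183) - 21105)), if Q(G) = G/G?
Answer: 7*sqrt(81412535453)/3583 ≈ 557.44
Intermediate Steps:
Q(G) = 1
q(N, R) = 1 - N
sqrt(310745 + (160055 + Q(359))/((q(4, 5)*70 - 183) - 21105)) = sqrt(310745 + (160055 + 1)/(((1 - 1*4)*70 - 183) - 21105)) = sqrt(310745 + 160056/(((1 - 4)*70 - 183) - 21105)) = sqrt(310745 + 160056/((-3*70 - 183) - 21105)) = sqrt(310745 + 160056/((-210 - 183) - 21105)) = sqrt(310745 + 160056/(-393 - 21105)) = sqrt(310745 + 160056/(-21498)) = sqrt(310745 + 160056*(-1/21498)) = sqrt(310745 - 26676/3583) = sqrt(1113372659/3583) = 7*sqrt(81412535453)/3583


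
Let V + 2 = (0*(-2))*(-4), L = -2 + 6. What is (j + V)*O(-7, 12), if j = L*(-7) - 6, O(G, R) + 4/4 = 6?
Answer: -180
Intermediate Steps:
O(G, R) = 5 (O(G, R) = -1 + 6 = 5)
L = 4
V = -2 (V = -2 + (0*(-2))*(-4) = -2 + 0*(-4) = -2 + 0 = -2)
j = -34 (j = 4*(-7) - 6 = -28 - 6 = -34)
(j + V)*O(-7, 12) = (-34 - 2)*5 = -36*5 = -180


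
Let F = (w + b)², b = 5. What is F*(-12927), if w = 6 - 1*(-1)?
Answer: -1861488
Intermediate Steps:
w = 7 (w = 6 + 1 = 7)
F = 144 (F = (7 + 5)² = 12² = 144)
F*(-12927) = 144*(-12927) = -1861488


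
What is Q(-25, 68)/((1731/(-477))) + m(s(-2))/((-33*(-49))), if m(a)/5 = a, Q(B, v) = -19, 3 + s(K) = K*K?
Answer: 4887842/933009 ≈ 5.2388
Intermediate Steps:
s(K) = -3 + K² (s(K) = -3 + K*K = -3 + K²)
m(a) = 5*a
Q(-25, 68)/((1731/(-477))) + m(s(-2))/((-33*(-49))) = -19/(1731/(-477)) + (5*(-3 + (-2)²))/((-33*(-49))) = -19/(1731*(-1/477)) + (5*(-3 + 4))/1617 = -19/(-577/159) + (5*1)*(1/1617) = -19*(-159/577) + 5*(1/1617) = 3021/577 + 5/1617 = 4887842/933009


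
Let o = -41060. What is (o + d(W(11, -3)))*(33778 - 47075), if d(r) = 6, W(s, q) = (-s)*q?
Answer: 545895038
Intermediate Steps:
W(s, q) = -q*s
(o + d(W(11, -3)))*(33778 - 47075) = (-41060 + 6)*(33778 - 47075) = -41054*(-13297) = 545895038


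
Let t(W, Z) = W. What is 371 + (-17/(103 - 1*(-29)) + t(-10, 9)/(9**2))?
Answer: 1321345/3564 ≈ 370.75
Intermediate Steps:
371 + (-17/(103 - 1*(-29)) + t(-10, 9)/(9**2)) = 371 + (-17/(103 - 1*(-29)) - 10/(9**2)) = 371 + (-17/(103 + 29) - 10/81) = 371 + (-17/132 - 10*1/81) = 371 + (-17*1/132 - 10/81) = 371 + (-17/132 - 10/81) = 371 - 899/3564 = 1321345/3564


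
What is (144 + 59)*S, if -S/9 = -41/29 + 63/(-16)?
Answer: 156429/16 ≈ 9776.8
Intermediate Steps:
S = 22347/464 (S = -9*(-41/29 + 63/(-16)) = -9*(-41*1/29 + 63*(-1/16)) = -9*(-41/29 - 63/16) = -9*(-2483/464) = 22347/464 ≈ 48.162)
(144 + 59)*S = (144 + 59)*(22347/464) = 203*(22347/464) = 156429/16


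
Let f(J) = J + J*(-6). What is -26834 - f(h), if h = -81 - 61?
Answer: -27544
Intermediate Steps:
h = -142
f(J) = -5*J (f(J) = J - 6*J = -5*J)
-26834 - f(h) = -26834 - (-5)*(-142) = -26834 - 1*710 = -26834 - 710 = -27544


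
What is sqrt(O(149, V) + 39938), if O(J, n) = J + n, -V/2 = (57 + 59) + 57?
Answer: sqrt(39741) ≈ 199.35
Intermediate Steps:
V = -346 (V = -2*((57 + 59) + 57) = -2*(116 + 57) = -2*173 = -346)
sqrt(O(149, V) + 39938) = sqrt((149 - 346) + 39938) = sqrt(-197 + 39938) = sqrt(39741)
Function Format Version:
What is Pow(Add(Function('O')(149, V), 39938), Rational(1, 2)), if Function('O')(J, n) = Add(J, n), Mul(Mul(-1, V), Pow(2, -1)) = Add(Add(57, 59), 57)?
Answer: Pow(39741, Rational(1, 2)) ≈ 199.35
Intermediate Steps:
V = -346 (V = Mul(-2, Add(Add(57, 59), 57)) = Mul(-2, Add(116, 57)) = Mul(-2, 173) = -346)
Pow(Add(Function('O')(149, V), 39938), Rational(1, 2)) = Pow(Add(Add(149, -346), 39938), Rational(1, 2)) = Pow(Add(-197, 39938), Rational(1, 2)) = Pow(39741, Rational(1, 2))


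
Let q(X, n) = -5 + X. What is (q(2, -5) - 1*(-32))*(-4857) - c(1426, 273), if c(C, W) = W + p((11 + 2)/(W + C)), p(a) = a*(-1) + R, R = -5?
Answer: -239764566/1699 ≈ -1.4112e+5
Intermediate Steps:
p(a) = -5 - a (p(a) = a*(-1) - 5 = -a - 5 = -5 - a)
c(C, W) = -5 + W - 13/(C + W) (c(C, W) = W + (-5 - (11 + 2)/(W + C)) = W + (-5 - 13/(C + W)) = -5 + W - 13/(C + W))
(q(2, -5) - 1*(-32))*(-4857) - c(1426, 273) = ((-5 + 2) - 1*(-32))*(-4857) - (-13 + (-5 + 273)*(1426 + 273))/(1426 + 273) = (-3 + 32)*(-4857) - (-13 + 268*1699)/1699 = 29*(-4857) - (-13 + 455332)/1699 = -140853 - 455319/1699 = -239764566/1699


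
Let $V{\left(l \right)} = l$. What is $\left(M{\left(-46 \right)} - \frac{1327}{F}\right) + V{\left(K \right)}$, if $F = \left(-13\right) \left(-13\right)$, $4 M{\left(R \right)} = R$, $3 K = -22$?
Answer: $- \frac{27059}{1014} \approx -26.685$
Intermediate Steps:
$K = - \frac{22}{3}$ ($K = \frac{1}{3} \left(-22\right) = - \frac{22}{3} \approx -7.3333$)
$M{\left(R \right)} = \frac{R}{4}$
$F = 169$
$\left(M{\left(-46 \right)} - \frac{1327}{F}\right) + V{\left(K \right)} = \left(\frac{1}{4} \left(-46\right) - \frac{1327}{169}\right) - \frac{22}{3} = \left(- \frac{23}{2} - \frac{1327}{169}\right) - \frac{22}{3} = - \frac{6541}{338} - \frac{22}{3} = - \frac{27059}{1014}$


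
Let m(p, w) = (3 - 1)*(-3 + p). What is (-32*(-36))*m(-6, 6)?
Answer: -20736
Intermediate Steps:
m(p, w) = -6 + 2*p (m(p, w) = 2*(-3 + p) = -6 + 2*p)
(-32*(-36))*m(-6, 6) = (-32*(-36))*(-6 + 2*(-6)) = 1152*(-6 - 12) = 1152*(-18) = -20736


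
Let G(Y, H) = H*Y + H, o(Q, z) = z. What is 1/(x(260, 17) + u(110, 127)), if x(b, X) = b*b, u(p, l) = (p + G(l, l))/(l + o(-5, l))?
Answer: 127/8593383 ≈ 1.4779e-5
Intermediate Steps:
G(Y, H) = H + H*Y
u(p, l) = (p + l*(1 + l))/(2*l) (u(p, l) = (p + l*(1 + l))/(l + l) = (p + l*(1 + l))/((2*l)) = (p + l*(1 + l))*(1/(2*l)) = (p + l*(1 + l))/(2*l))
x(b, X) = b**2
1/(x(260, 17) + u(110, 127)) = 1/(260**2 + (1/2)*(110 + 127*(1 + 127))/127) = 1/(67600 + (1/2)*(1/127)*(110 + 127*128)) = 1/(67600 + (1/2)*(1/127)*(110 + 16256)) = 1/(67600 + (1/2)*(1/127)*16366) = 1/(67600 + 8183/127) = 1/(8593383/127) = 127/8593383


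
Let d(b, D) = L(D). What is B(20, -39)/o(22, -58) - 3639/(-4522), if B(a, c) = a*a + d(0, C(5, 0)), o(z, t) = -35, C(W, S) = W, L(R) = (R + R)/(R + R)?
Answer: -240851/22610 ≈ -10.652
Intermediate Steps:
L(R) = 1 (L(R) = (2*R)/((2*R)) = (2*R)*(1/(2*R)) = 1)
d(b, D) = 1
B(a, c) = 1 + a**2 (B(a, c) = a*a + 1 = a**2 + 1 = 1 + a**2)
B(20, -39)/o(22, -58) - 3639/(-4522) = (1 + 20**2)/(-35) - 3639/(-4522) = (1 + 400)*(-1/35) - 3639*(-1/4522) = 401*(-1/35) + 3639/4522 = -401/35 + 3639/4522 = -240851/22610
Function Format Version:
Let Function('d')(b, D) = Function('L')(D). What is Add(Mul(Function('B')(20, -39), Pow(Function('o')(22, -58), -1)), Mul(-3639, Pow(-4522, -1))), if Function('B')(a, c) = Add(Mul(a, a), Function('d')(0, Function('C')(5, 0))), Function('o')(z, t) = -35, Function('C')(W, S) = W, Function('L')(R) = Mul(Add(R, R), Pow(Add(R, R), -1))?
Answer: Rational(-240851, 22610) ≈ -10.652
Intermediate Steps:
Function('L')(R) = 1 (Function('L')(R) = Mul(Mul(2, R), Pow(Mul(2, R), -1)) = Mul(Mul(2, R), Mul(Rational(1, 2), Pow(R, -1))) = 1)
Function('d')(b, D) = 1
Function('B')(a, c) = Add(1, Pow(a, 2)) (Function('B')(a, c) = Add(Mul(a, a), 1) = Add(Pow(a, 2), 1) = Add(1, Pow(a, 2)))
Add(Mul(Function('B')(20, -39), Pow(Function('o')(22, -58), -1)), Mul(-3639, Pow(-4522, -1))) = Add(Mul(Add(1, Pow(20, 2)), Pow(-35, -1)), Mul(-3639, Pow(-4522, -1))) = Add(Mul(Add(1, 400), Rational(-1, 35)), Mul(-3639, Rational(-1, 4522))) = Add(Mul(401, Rational(-1, 35)), Rational(3639, 4522)) = Add(Rational(-401, 35), Rational(3639, 4522)) = Rational(-240851, 22610)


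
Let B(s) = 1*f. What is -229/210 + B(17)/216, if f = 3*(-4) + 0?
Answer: -361/315 ≈ -1.1460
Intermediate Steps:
f = -12 (f = -12 + 0 = -12)
B(s) = -12 (B(s) = 1*(-12) = -12)
-229/210 + B(17)/216 = -229/210 - 12/216 = -229*1/210 - 12*1/216 = -229/210 - 1/18 = -361/315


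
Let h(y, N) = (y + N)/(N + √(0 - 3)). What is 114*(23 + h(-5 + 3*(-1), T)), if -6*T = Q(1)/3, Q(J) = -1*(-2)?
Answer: 342*(32*I + 69*√3)/(I + 9*√3) ≈ 2656.1 + 531.67*I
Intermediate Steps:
Q(J) = 2
T = -⅑ (T = -1/(3*3) = -⅙*⅔ = -⅑ ≈ -0.11111)
h(y, N) = (N + y)/(N + I*√3) (h(y, N) = (N + y)/(N + √(-3)) = (N + y)/(N + I*√3))
114*(23 + h(-5 + 3*(-1), T)) = 114*(23 + (-⅑ + (-5 + 3*(-1)))/(-⅑ + I*√3)) = 114*(23 + (-⅑ + (-5 - 3))/(-⅑ + I*√3)) = 114*(23 + (-⅑ - 8)/(-⅑ + I*√3)) = 114*(23 - 73/9/(-⅑ + I*√3)) = 114*(23 - 73/(9*(-⅑ + I*√3))) = 2622 - 2774/(3*(-⅑ + I*√3))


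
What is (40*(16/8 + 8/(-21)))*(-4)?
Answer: -5440/21 ≈ -259.05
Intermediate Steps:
(40*(16/8 + 8/(-21)))*(-4) = (40*(16*(⅛) + 8*(-1/21)))*(-4) = (40*(2 - 8/21))*(-4) = (40*(34/21))*(-4) = (1360/21)*(-4) = -5440/21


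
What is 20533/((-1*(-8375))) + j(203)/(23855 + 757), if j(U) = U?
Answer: 72436903/29446500 ≈ 2.4599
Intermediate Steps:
20533/((-1*(-8375))) + j(203)/(23855 + 757) = 20533/((-1*(-8375))) + 203/(23855 + 757) = 20533/8375 + 203/24612 = 20533*(1/8375) + 203*(1/24612) = 20533/8375 + 29/3516 = 72436903/29446500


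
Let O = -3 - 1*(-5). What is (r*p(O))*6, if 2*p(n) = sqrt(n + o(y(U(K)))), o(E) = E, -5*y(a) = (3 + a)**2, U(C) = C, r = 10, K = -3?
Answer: 30*sqrt(2) ≈ 42.426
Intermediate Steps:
O = 2 (O = -3 + 5 = 2)
y(a) = -(3 + a)**2/5
p(n) = sqrt(n)/2 (p(n) = sqrt(n - (3 - 3)**2/5)/2 = sqrt(n - 1/5*0**2)/2 = sqrt(n - 1/5*0)/2 = sqrt(n + 0)/2 = sqrt(n)/2)
(r*p(O))*6 = (10*(sqrt(2)/2))*6 = (5*sqrt(2))*6 = 30*sqrt(2)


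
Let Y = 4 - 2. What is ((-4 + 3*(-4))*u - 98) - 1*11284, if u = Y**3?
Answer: -11510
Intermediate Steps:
Y = 2
u = 8 (u = 2**3 = 8)
((-4 + 3*(-4))*u - 98) - 1*11284 = ((-4 + 3*(-4))*8 - 98) - 1*11284 = ((-4 - 12)*8 - 98) - 11284 = (-16*8 - 98) - 11284 = (-128 - 98) - 11284 = -226 - 11284 = -11510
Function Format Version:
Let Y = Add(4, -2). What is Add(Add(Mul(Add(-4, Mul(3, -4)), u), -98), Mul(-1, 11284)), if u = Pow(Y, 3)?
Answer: -11510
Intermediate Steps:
Y = 2
u = 8 (u = Pow(2, 3) = 8)
Add(Add(Mul(Add(-4, Mul(3, -4)), u), -98), Mul(-1, 11284)) = Add(Add(Mul(Add(-4, Mul(3, -4)), 8), -98), Mul(-1, 11284)) = Add(Add(Mul(Add(-4, -12), 8), -98), -11284) = Add(Add(Mul(-16, 8), -98), -11284) = Add(Add(-128, -98), -11284) = Add(-226, -11284) = -11510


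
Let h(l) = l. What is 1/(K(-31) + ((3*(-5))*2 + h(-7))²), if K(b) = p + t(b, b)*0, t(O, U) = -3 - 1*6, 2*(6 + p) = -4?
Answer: 1/1361 ≈ 0.00073475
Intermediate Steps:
p = -8 (p = -6 + (½)*(-4) = -6 - 2 = -8)
t(O, U) = -9 (t(O, U) = -3 - 6 = -9)
K(b) = -8 (K(b) = -8 - 9*0 = -8 + 0 = -8)
1/(K(-31) + ((3*(-5))*2 + h(-7))²) = 1/(-8 + ((3*(-5))*2 - 7)²) = 1/(-8 + (-15*2 - 7)²) = 1/(-8 + (-30 - 7)²) = 1/(-8 + (-37)²) = 1/(-8 + 1369) = 1/1361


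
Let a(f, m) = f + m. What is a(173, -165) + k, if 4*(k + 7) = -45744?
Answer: -11435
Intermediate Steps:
k = -11443 (k = -7 + (1/4)*(-45744) = -7 - 11436 = -11443)
a(173, -165) + k = (173 - 165) - 11443 = 8 - 11443 = -11435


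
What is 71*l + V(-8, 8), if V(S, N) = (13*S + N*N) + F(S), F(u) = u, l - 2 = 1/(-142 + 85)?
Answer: 5287/57 ≈ 92.754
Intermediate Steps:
l = 113/57 (l = 2 + 1/(-142 + 85) = 2 + 1/(-57) = 2 - 1/57 = 113/57 ≈ 1.9825)
V(S, N) = N² + 14*S (V(S, N) = (13*S + N*N) + S = (13*S + N²) + S = (N² + 13*S) + S = N² + 14*S)
71*l + V(-8, 8) = 71*(113/57) + (8² + 14*(-8)) = 8023/57 + (64 - 112) = 8023/57 - 48 = 5287/57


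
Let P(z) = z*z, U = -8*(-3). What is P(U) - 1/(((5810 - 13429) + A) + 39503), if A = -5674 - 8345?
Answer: 10290239/17865 ≈ 576.00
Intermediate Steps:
A = -14019
U = 24
P(z) = z**2
P(U) - 1/(((5810 - 13429) + A) + 39503) = 24**2 - 1/(((5810 - 13429) - 14019) + 39503) = 576 - 1/((-7619 - 14019) + 39503) = 576 - 1/(-21638 + 39503) = 576 - 1/17865 = 10290239/17865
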